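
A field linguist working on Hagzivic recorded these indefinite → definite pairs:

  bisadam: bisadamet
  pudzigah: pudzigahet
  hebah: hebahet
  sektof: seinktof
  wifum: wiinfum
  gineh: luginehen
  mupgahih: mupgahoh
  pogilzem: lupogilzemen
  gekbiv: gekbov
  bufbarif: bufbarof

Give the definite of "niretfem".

"niretfem" has last vowel 'e'. The stems whose last vowel is 'e' (pogilzem → lupogilzemen, gineh → luginehen) add lu- … -en around the stem.
The other patterns: stems whose last vowel is 'a' add -et; stems whose last vowel is 'i' change the last vowel to 'o'; stems whose last vowel is 'o' or 'u' insert -in- after the first vowel.
So niretfem → luniretfemen.

luniretfemen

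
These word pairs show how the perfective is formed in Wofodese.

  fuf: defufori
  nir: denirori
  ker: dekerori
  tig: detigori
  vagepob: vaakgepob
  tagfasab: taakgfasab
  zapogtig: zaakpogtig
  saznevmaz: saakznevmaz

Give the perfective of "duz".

tig and zapogtig both end in -g yet inflect differently (detigori, zaakpogtig), so the final letter is not what conditions the rule; the number of vowels is.
"duz" has 1 vowel. The stems with 1 vowel (fuf → defufori, nir → denirori, ker → dekerori) add de- … -ori around the stem.
The other pattern: stems with 3 vowels insert -ak- after the first vowel.
So duz → deduzori.

deduzori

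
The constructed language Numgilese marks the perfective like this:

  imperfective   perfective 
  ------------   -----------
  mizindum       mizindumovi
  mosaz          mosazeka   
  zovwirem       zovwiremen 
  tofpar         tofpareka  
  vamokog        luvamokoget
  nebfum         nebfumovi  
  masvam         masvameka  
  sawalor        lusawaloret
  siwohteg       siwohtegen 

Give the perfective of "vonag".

sawalor and tofpar both end in -r yet inflect differently (lusawaloret, tofpareka), so the final letter is not what conditions the rule; the last vowel is.
"vonag" has last vowel 'a'. The stems whose last vowel is 'a' (mosaz → mosazeka, masvam → masvameka, tofpar → tofpareka) add -eka.
So vonag → vonageka.

vonageka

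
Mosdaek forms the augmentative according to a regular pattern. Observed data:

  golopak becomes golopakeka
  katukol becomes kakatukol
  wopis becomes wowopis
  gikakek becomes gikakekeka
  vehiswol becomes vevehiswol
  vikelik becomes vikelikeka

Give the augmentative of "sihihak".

vikelik and wopis both have last vowel 'i' yet inflect differently (vikelikeka, wowopis), so the last vowel is not what conditions the rule; the final letter is.
"sihihak" ends in -k. The stems ending in -k (vikelik → vikelikeka, gikakek → gikakekeka, golopak → golopakeka) add -eka.
So sihihak → sihihakeka.

sihihakeka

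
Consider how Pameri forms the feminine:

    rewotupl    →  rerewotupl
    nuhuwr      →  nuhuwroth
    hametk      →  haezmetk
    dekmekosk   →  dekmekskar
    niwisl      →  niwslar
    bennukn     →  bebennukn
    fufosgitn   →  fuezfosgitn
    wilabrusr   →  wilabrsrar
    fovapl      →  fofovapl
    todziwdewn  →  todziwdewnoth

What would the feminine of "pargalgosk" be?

pargalgskar

nuhuwr and wilabrusr both end in -r yet inflect differently (nuhuwroth, wilabrsrar), so the final letter is not what conditions the rule; the second-to-last letter is.
"pargalgosk" has second-to-last letter 's'. The stems whose second-to-last letter is 's' (dekmekosk → dekmekskar, niwisl → niwslar, wilabrusr → wilabrsrar) delete the last vowel and add -ar.
So pargalgosk → pargalgskar.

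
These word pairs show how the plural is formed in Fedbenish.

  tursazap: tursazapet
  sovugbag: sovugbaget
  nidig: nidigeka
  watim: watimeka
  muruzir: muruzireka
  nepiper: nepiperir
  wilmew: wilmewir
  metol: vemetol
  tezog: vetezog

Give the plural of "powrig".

"powrig" has last vowel 'i'. The stems whose last vowel is 'i' (nidig → nidigeka, watim → watimeka, muruzir → muruzireka) add -eka.
So powrig → powrigeka.

powrigeka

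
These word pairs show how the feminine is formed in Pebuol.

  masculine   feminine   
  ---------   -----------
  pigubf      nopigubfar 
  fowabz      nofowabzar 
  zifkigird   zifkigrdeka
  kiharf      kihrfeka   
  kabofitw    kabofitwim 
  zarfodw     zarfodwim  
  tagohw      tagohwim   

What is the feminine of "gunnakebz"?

nogunnakebzar

"gunnakebz" has second-to-last letter 'b'. The stems whose second-to-last letter is 'b' (pigubf → nopigubfar, fowabz → nofowabzar) add no- … -ar around the stem.
So gunnakebz → nogunnakebzar.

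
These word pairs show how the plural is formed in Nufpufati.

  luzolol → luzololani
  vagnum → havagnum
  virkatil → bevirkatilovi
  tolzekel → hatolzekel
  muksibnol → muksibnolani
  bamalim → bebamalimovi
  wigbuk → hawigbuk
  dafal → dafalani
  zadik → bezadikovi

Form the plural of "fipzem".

hafipzem

"fipzem" has last vowel 'e'. The one such stem in the data (tolzekel → hatolzekel) adds the prefix ha-, so the same rule applies.
So fipzem → hafipzem.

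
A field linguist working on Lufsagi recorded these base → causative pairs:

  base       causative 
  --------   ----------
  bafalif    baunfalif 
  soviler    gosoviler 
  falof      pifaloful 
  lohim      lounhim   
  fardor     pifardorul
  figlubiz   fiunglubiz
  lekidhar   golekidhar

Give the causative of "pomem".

falof and bafalif both end in -f yet inflect differently (pifaloful, baunfalif), so the final letter is not what conditions the rule; the last vowel is.
"pomem" has last vowel 'e'. The one such stem in the data (soviler → gosoviler) adds the prefix go-, so the same rule applies.
The other patterns: stems whose last vowel is 'o' add pi- … -ul around the stem; stems whose last vowel is 'i' insert -un- after the first vowel.
So pomem → gopomem.

gopomem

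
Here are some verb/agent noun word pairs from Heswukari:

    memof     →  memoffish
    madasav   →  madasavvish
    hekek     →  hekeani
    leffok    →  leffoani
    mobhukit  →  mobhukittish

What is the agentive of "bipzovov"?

bipzovovvish

"bipzovov" ends in -v. The one such stem in the data (madasav → madasavvish) doubles the final consonant and adds -ish (as do mobhukit, memof), so the same rule applies.
The other pattern: stems ending in -k drop the final letter and add -ani.
So bipzovov → bipzovovvish.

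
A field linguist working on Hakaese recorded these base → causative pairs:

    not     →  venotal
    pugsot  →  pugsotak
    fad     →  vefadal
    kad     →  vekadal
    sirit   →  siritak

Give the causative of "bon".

vebonal

"bon" has 1 vowel. The stems with 1 vowel (kad → vekadal, not → venotal, fad → vefadal) add ve- … -al around the stem.
So bon → vebonal.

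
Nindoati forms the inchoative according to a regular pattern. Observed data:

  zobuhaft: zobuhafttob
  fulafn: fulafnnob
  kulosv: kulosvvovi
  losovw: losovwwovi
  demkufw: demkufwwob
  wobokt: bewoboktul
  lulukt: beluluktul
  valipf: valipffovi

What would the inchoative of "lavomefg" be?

lavomefggob

lulukt and zobuhaft both end in -t yet inflect differently (beluluktul, zobuhafttob), so the final letter is not what conditions the rule; the second-to-last letter is.
"lavomefg" has second-to-last letter 'f'. The stems whose second-to-last letter is 'f' (demkufw → demkufwwob, fulafn → fulafnnob, zobuhaft → zobuhafttob) double the final consonant and add -ob.
The other patterns: stems whose second-to-last letter is 'k' add be- … -ul around the stem; stems whose second-to-last letter is 'p', 's' or 'v' double the final consonant and add -ovi.
So lavomefg → lavomefggob.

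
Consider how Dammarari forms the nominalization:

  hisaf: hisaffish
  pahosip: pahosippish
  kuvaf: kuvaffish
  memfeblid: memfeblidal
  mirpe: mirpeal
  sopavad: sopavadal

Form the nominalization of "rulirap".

rulirappish

"rulirap" ends in -p. The one such stem in the data (pahosip → pahosippish) doubles the final consonant and adds -ish (as do hisaf, kuvaf), so the same rule applies.
The other pattern: stems ending in -d or -e add -al.
So rulirap → rulirappish.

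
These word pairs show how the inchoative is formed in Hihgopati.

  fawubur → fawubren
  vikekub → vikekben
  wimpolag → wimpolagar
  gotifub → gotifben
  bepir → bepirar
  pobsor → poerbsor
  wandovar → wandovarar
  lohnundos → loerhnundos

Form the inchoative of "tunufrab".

tunufrabar

pobsor and fawubur both end in -r yet inflect differently (poerbsor, fawubren), so the final letter is not what conditions the rule; the last vowel is.
"tunufrab" has last vowel 'a'. The stems whose last vowel is 'a' (wimpolag → wimpolagar, wandovar → wandovarar) add -ar.
The other patterns: stems whose last vowel is 'o' insert -er- after the first vowel; stems whose last vowel is 'u' delete the last vowel and add -en.
So tunufrab → tunufrabar.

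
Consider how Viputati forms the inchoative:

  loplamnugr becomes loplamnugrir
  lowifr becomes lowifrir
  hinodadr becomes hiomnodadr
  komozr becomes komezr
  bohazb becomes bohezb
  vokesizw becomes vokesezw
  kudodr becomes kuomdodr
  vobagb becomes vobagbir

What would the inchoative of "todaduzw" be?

todadezw

komozr and kudodr both end in -r yet inflect differently (komezr, kuomdodr), so the final letter is not what conditions the rule; the second-to-last letter is.
"todaduzw" has second-to-last letter 'z'. The stems whose second-to-last letter is 'z' (bohazb → bohezb, vokesizw → vokesezw, komozr → komezr) change the last vowel to 'e'.
The other patterns: stems whose second-to-last letter is 'd' insert -om- after the first vowel; stems whose second-to-last letter is 'f' or 'g' add -ir.
So todaduzw → todadezw.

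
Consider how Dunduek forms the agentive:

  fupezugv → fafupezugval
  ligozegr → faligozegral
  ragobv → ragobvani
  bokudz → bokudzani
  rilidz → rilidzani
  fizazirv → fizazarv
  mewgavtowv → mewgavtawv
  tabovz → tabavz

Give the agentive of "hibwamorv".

fupezugv and ragobv both end in -v yet inflect differently (fafupezugval, ragobvani), so the final letter is not what conditions the rule; the second-to-last letter is.
"hibwamorv" has second-to-last letter 'r'. The one such stem in the data (fizazirv → fizazarv) changes the last vowel to 'a' (as do mewgavtowv, tabovz), so the same rule applies.
The other patterns: stems whose second-to-last letter is 'g' add fa- … -al around the stem; stems whose second-to-last letter is 'b' or 'd' add -ani.
So hibwamorv → hibwamarv.

hibwamarv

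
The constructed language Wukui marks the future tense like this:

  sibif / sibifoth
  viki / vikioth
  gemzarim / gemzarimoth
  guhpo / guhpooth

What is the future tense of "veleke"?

Every pair shown (sibif → sibifoth, viki → vikioth, gemzarim → gemzarimoth, …) follows the same rule: add -oth.
So veleke → velekeoth.

velekeoth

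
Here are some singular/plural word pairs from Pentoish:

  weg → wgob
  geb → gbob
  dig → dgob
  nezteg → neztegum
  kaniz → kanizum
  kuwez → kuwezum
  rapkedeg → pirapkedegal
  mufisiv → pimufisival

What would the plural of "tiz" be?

weg and nezteg both end in -g yet inflect differently (wgob, neztegum), so the final letter is not what conditions the rule; the number of vowels is.
"tiz" has 1 vowel. The stems with 1 vowel (weg → wgob, geb → gbob, dig → dgob) delete the last vowel and add -ob.
So tiz → tzob.

tzob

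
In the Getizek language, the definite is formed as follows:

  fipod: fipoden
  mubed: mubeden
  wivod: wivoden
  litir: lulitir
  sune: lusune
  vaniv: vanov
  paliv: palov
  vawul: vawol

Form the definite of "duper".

luduper

mubed and sune both have last vowel 'e' yet inflect differently (mubeden, lusune), so the last vowel is not what conditions the rule; the final letter is.
"duper" ends in -r. The one such stem in the data (litir → lulitir) adds the prefix lu-, so the same rule applies.
The other patterns: stems ending in -d add -en; stems ending in -l or -v change the last vowel to 'o'.
So duper → luduper.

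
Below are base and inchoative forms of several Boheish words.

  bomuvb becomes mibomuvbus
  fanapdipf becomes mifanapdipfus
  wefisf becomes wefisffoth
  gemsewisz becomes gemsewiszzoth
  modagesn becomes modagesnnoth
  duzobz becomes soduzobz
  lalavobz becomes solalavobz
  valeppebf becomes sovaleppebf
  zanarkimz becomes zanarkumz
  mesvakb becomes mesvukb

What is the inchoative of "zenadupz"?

mizenadupzus

"zenadupz" has second-to-last letter 'p'. The one such stem in the data (fanapdipf → mifanapdipfus) adds mi- … -us around the stem, so the same rule applies.
The other patterns: stems whose second-to-last letter is 's' double the final consonant and add -oth; stems whose second-to-last letter is 'b' add the prefix so-; stems whose second-to-last letter is 'k' or 'm' change the last vowel to 'u'.
So zenadupz → mizenadupzus.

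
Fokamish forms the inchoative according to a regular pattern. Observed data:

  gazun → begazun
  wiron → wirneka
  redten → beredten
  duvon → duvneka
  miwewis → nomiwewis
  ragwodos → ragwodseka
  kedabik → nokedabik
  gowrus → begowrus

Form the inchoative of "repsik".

"repsik" has last vowel 'i'. The stems whose last vowel is 'i' (kedabik → nokedabik, miwewis → nomiwewis) add the prefix no-.
So repsik → norepsik.

norepsik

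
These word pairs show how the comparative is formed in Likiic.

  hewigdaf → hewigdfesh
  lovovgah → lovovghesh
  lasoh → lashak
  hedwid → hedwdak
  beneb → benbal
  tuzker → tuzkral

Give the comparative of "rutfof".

rutffak

lovovgah and lasoh both end in -h yet inflect differently (lovovghesh, lashak), so the final letter is not what conditions the rule; the last vowel is.
"rutfof" has last vowel 'o'. The one such stem in the data (lasoh → lashak) deletes the last vowel and adds -ak (as does hedwid), so the same rule applies.
The other patterns: stems whose last vowel is 'a' delete the last vowel and add -esh; stems whose last vowel is 'e' delete the last vowel and add -al.
So rutfof → rutffak.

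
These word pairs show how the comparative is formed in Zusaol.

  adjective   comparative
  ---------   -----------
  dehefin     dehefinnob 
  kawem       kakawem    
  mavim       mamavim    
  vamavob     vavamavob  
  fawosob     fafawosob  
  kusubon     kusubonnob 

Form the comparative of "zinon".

kusubon and vamavob both have last vowel 'o' yet inflect differently (kusubonnob, vavamavob), so the last vowel is not what conditions the rule; the final letter is.
"zinon" ends in -n. The stems ending in -n (dehefin → dehefinnob, kusubon → kusubonnob) double the final consonant and add -ob.
So zinon → zinonnob.

zinonnob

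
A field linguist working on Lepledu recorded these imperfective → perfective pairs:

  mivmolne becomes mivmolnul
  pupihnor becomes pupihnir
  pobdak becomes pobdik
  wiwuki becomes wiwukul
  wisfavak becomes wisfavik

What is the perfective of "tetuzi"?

"tetuzi" ends in a vowel. The stems ending in a vowel (mivmolne → mivmolnul, wiwuki → wiwukul) drop the final letter and add -ul.
So tetuzi → tetuzul.

tetuzul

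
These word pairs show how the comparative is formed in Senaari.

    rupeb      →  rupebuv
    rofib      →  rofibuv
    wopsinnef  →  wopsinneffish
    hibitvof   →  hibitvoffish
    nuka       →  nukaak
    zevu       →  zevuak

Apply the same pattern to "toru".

toruak

rupeb and wopsinnef both have last vowel 'e' yet inflect differently (rupebuv, wopsinneffish), so the last vowel is not what conditions the rule; the final letter is.
"toru" ends in -u. The one such stem in the data (zevu → zevuak) adds -ak, so the same rule applies.
The other patterns: stems ending in -b add -uv; stems ending in -f double the final consonant and add -ish.
So toru → toruak.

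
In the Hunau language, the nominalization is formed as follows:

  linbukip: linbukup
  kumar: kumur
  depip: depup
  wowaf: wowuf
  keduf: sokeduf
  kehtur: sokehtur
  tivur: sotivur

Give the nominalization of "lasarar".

lasarur

"lasarar" has last vowel 'a'. The stems whose last vowel is 'a' (wowaf → wowuf, kumar → kumur) change the last vowel to 'u'.
The other pattern: stems whose last vowel is 'u' add the prefix so-.
So lasarar → lasarur.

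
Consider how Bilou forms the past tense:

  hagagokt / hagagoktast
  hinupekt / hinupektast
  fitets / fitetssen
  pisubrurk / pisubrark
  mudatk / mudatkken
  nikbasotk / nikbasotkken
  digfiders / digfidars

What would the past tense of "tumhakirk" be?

"tumhakirk" has second-to-last letter 'r'. The stems whose second-to-last letter is 'r' (pisubrurk → pisubrark, digfiders → digfidars) change the last vowel to 'a'.
The other patterns: stems whose second-to-last letter is 'k' add -ast; stems whose second-to-last letter is 't' double the final consonant and add -en.
So tumhakirk → tumhakark.

tumhakark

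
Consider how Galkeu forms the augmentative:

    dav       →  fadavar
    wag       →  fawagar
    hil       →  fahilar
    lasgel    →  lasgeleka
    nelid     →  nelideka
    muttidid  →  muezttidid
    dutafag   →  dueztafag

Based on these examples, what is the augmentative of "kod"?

hil and lasgel both end in -l yet inflect differently (fahilar, lasgeleka), so the final letter is not what conditions the rule; the number of vowels is.
"kod" has 1 vowel. The stems with 1 vowel (dav → fadavar, wag → fawagar, hil → fahilar) add fa- … -ar around the stem.
The other patterns: stems with 2 vowels add -eka; stems with 3 vowels insert -ez- after the first vowel.
So kod → fakodar.

fakodar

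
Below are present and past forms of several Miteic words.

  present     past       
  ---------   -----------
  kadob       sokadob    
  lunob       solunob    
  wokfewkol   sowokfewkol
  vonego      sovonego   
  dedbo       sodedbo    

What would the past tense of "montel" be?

somontel

Every pair shown (kadob → sokadob, lunob → solunob, wokfewkol → sowokfewkol, …) follows the same rule: add the prefix so-.
So montel → somontel.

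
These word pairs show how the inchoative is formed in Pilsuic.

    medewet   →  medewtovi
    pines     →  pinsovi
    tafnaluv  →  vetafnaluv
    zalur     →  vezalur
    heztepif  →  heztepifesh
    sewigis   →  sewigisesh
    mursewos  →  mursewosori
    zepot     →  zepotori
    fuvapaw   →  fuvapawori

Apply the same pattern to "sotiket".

sotiktovi

pines and sewigis both end in -s yet inflect differently (pinsovi, sewigisesh), so the final letter is not what conditions the rule; the last vowel is.
"sotiket" has last vowel 'e'. The stems whose last vowel is 'e' (medewet → medewtovi, pines → pinsovi) delete the last vowel and add -ovi.
So sotiket → sotiktovi.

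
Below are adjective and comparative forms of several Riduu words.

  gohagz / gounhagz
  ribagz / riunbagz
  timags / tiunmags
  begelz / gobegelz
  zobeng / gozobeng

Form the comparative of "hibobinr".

gohagz and begelz both end in -z yet inflect differently (gounhagz, gobegelz), so the final letter is not what conditions the rule; the second-to-last letter is.
"hibobinr" has second-to-last letter 'n'. The one such stem in the data (zobeng → gozobeng) adds the prefix go-, so the same rule applies.
The other pattern: stems whose second-to-last letter is 'g' insert -un- after the first vowel.
So hibobinr → gohibobinr.

gohibobinr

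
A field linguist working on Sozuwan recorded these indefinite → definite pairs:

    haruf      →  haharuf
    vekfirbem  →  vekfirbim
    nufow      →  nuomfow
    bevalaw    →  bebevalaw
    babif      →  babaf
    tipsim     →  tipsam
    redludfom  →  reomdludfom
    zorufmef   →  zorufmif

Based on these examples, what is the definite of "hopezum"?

hohopezum

vekfirbem and tipsim both end in -m yet inflect differently (vekfirbim, tipsam), so the final letter is not what conditions the rule; the last vowel is.
"hopezum" has last vowel 'u'. The one such stem in the data (haruf → haharuf) repeats the first consonant+vowel as a prefix (as does bevalaw), so the same rule applies.
So hopezum → hohopezum.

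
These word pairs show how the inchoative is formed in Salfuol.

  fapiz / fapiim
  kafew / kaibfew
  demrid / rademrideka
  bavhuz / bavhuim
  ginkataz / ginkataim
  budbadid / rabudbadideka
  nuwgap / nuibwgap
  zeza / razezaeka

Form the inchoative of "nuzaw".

zeza and ginkataz both have last vowel 'a' yet inflect differently (razezaeka, ginkataim), so the last vowel is not what conditions the rule; the final letter is.
"nuzaw" ends in -w. The one such stem in the data (kafew → kaibfew) inserts -ib- after the first vowel (as does nuwgap), so the same rule applies.
The other patterns: stems ending in -a or -d add ra- … -eka around the stem; stems ending in -z drop the final letter and add -im.
So nuzaw → nuibzaw.

nuibzaw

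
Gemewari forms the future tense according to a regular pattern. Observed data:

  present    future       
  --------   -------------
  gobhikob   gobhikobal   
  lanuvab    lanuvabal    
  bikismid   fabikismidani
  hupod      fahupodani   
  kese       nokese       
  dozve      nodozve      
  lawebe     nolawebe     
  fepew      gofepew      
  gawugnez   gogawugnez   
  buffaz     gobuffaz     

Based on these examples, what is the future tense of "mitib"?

mitibal

"mitib" ends in -b. The stems ending in -b (gobhikob → gobhikobal, lanuvab → lanuvabal) add -al.
The other patterns: stems ending in -d add fa- … -ani around the stem; stems ending in -e add the prefix no-; stems ending in -w or -z add the prefix go-.
So mitib → mitibal.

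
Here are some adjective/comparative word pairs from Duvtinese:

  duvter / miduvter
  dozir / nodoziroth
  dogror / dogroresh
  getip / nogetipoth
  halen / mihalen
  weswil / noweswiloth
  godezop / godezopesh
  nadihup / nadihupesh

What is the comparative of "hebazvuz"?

hebazvuzesh

duvter and dozir both end in -r yet inflect differently (miduvter, nodoziroth), so the final letter is not what conditions the rule; the last vowel is.
"hebazvuz" has last vowel 'u'. The one such stem in the data (nadihup → nadihupesh) adds -esh, so the same rule applies.
The other patterns: stems whose last vowel is 'e' add the prefix mi-; stems whose last vowel is 'i' add no- … -oth around the stem.
So hebazvuz → hebazvuzesh.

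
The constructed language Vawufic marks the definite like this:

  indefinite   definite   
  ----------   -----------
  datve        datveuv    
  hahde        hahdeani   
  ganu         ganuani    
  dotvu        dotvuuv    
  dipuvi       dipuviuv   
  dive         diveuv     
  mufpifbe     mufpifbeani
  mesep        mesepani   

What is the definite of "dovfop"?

dotvu and ganu both end in -u yet inflect differently (dotvuuv, ganuani), so the final letter is not what conditions the rule; the first letter is.
"dovfop" begins with d-. The stems beginning with d- (dotvu → dotvuuv, datve → datveuv, dipuvi → dipuviuv) add -uv.
The other pattern: stems beginning with g-, h- or m- add -ani.
So dovfop → dovfopuv.

dovfopuv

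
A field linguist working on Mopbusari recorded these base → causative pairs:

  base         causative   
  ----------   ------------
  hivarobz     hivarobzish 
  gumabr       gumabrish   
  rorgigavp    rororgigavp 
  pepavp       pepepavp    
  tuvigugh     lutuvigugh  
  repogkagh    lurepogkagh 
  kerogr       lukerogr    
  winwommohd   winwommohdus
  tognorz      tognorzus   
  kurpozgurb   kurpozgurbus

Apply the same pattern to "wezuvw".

wewezuvw

gumabr and kerogr both end in -r yet inflect differently (gumabrish, lukerogr), so the final letter is not what conditions the rule; the second-to-last letter is.
"wezuvw" has second-to-last letter 'v'. The stems whose second-to-last letter is 'v' (rorgigavp → rororgigavp, pepavp → pepepavp) repeat the first consonant+vowel as a prefix.
The other patterns: stems whose second-to-last letter is 'b' add -ish; stems whose second-to-last letter is 'g' add the prefix lu-; stems whose second-to-last letter is 'h' or 'r' add -us.
So wezuvw → wewezuvw.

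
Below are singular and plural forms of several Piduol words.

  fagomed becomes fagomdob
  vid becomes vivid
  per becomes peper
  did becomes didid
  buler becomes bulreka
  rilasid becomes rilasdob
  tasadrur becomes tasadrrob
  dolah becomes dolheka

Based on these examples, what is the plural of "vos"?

"vos" has 1 vowel. The stems with 1 vowel (did → didid, per → peper, vid → vivid) repeat the first consonant+vowel as a prefix.
So vos → vovos.

vovos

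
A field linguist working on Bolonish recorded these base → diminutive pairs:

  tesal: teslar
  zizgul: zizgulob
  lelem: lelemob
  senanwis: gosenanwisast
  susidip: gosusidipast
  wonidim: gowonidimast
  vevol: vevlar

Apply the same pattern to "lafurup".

lelem and wonidim both end in -m yet inflect differently (lelemob, gowonidimast), so the final letter is not what conditions the rule; the last vowel is.
"lafurup" has last vowel 'u'. The one such stem in the data (zizgul → zizgulob) adds -ob, so the same rule applies.
The other patterns: stems whose last vowel is 'i' add go- … -ast around the stem; stems whose last vowel is 'a' or 'o' delete the last vowel and add -ar.
So lafurup → lafurupob.

lafurupob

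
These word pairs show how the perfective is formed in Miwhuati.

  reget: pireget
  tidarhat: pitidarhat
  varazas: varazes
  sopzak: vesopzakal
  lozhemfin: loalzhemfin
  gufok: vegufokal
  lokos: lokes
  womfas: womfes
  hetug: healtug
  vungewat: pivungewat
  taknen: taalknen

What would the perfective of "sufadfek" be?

tidarhat and sopzak both have last vowel 'a' yet inflect differently (pitidarhat, vesopzakal), so the last vowel is not what conditions the rule; the final letter is.
"sufadfek" ends in -k. The stems ending in -k (gufok → vegufokal, sopzak → vesopzakal) add ve- … -al around the stem.
The other patterns: stems ending in -t add the prefix pi-; stems ending in -s change the last vowel to 'e'; stems ending in -g or -n insert -al- after the first vowel.
So sufadfek → vesufadfekal.

vesufadfekal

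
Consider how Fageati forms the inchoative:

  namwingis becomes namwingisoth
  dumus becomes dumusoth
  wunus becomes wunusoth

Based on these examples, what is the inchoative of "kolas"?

kolasoth

Every pair shown (namwingis → namwingisoth, dumus → dumusoth, wunus → wunusoth) follows the same rule: add -oth.
So kolas → kolasoth.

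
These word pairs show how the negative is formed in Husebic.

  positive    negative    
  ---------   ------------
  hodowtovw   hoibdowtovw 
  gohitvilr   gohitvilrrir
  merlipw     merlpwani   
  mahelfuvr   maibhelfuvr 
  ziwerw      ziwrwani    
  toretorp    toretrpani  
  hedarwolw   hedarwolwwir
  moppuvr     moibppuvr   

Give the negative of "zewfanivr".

hedarwolw and hodowtovw both end in -w yet inflect differently (hedarwolwwir, hoibdowtovw), so the final letter is not what conditions the rule; the second-to-last letter is.
"zewfanivr" has second-to-last letter 'v'. The stems whose second-to-last letter is 'v' (hodowtovw → hoibdowtovw, mahelfuvr → maibhelfuvr, moppuvr → moibppuvr) insert -ib- after the first vowel.
The other patterns: stems whose second-to-last letter is 'l' double the final consonant and add -ir; stems whose second-to-last letter is 'p' or 'r' delete the last vowel and add -ani.
So zewfanivr → zeibwfanivr.

zeibwfanivr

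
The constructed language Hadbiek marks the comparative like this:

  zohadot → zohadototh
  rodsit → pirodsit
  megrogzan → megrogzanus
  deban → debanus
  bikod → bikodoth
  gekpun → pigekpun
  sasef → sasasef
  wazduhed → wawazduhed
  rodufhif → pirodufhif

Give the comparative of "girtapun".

pigirtapun

rodufhif and sasef both end in -f yet inflect differently (pirodufhif, sasasef), so the final letter is not what conditions the rule; the last vowel is.
"girtapun" has last vowel 'u'. The one such stem in the data (gekpun → pigekpun) adds the prefix pi-, so the same rule applies.
The other patterns: stems whose last vowel is 'e' repeat the first consonant+vowel as a prefix; stems whose last vowel is 'o' add -oth; stems whose last vowel is 'a' add -us.
So girtapun → pigirtapun.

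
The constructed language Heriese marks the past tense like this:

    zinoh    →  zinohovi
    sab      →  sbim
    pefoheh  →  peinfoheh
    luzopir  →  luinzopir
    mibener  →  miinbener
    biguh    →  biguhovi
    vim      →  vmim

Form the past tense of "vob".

vbim

zinoh and pefoheh both end in -h yet inflect differently (zinohovi, peinfoheh), so the final letter is not what conditions the rule; the number of vowels is.
"vob" has 1 vowel. The stems with 1 vowel (sab → sbim, vim → vmim) delete the last vowel and add -im.
So vob → vbim.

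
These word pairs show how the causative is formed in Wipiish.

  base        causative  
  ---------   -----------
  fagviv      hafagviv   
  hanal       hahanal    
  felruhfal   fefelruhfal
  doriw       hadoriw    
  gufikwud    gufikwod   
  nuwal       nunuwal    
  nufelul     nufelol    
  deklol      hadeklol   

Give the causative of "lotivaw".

lolotivaw

deklol and nuwal both end in -l yet inflect differently (hadeklol, nunuwal), so the final letter is not what conditions the rule; the last vowel is.
"lotivaw" has last vowel 'a'. The stems whose last vowel is 'a' (nuwal → nunuwal, felruhfal → fefelruhfal, hanal → hahanal) repeat the first consonant+vowel as a prefix.
The other patterns: stems whose last vowel is 'i' or 'o' add the prefix ha-; stems whose last vowel is 'u' change the last vowel to 'o'.
So lotivaw → lolotivaw.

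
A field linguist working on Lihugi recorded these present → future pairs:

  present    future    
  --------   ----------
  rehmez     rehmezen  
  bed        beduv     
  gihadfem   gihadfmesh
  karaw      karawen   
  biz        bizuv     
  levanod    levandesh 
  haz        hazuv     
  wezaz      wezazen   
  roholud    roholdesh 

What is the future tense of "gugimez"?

haz and rehmez both end in -z yet inflect differently (hazuv, rehmezen), so the final letter is not what conditions the rule; the number of vowels is.
"gugimez" has 3 vowels. The stems with 3 vowels (gihadfem → gihadfmesh, levanod → levandesh, roholud → roholdesh) delete the last vowel and add -esh.
The other patterns: stems with 1 vowel add -uv; stems with 2 vowels add -en.
So gugimez → gugimzesh.

gugimzesh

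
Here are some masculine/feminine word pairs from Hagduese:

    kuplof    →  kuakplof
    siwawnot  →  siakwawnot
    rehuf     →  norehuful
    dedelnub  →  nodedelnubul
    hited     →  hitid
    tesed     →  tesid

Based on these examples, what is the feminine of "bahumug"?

kuplof and rehuf both end in -f yet inflect differently (kuakplof, norehuful), so the final letter is not what conditions the rule; the last vowel is.
"bahumug" has last vowel 'u'. The stems whose last vowel is 'u' (rehuf → norehuful, dedelnub → nodedelnubul) add no- … -ul around the stem.
The other patterns: stems whose last vowel is 'o' insert -ak- after the first vowel; stems whose last vowel is 'e' change the last vowel to 'i'.
So bahumug → nobahumugul.

nobahumugul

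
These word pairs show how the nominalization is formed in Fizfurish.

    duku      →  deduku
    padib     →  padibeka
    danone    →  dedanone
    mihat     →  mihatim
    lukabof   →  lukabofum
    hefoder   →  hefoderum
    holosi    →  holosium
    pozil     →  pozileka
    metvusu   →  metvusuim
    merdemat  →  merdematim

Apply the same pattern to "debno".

dedebno

duku and metvusu both end in -u yet inflect differently (deduku, metvusuim), so the final letter is not what conditions the rule; the first letter is.
"debno" begins with d-. The stems beginning with d- (duku → deduku, danone → dedanone) add the prefix de-.
The other patterns: stems beginning with p- add -eka; stems beginning with m- add -im; stems beginning with h- or l- add -um.
So debno → dedebno.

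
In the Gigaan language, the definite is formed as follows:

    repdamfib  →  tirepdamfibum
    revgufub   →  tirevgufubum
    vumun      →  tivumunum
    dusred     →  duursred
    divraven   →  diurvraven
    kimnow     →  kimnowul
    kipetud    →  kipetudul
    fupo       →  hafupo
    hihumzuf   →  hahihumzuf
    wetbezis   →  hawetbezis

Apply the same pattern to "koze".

kozeul

vumun and divraven both end in -n yet inflect differently (tivumunum, diurvraven), so the final letter is not what conditions the rule; the first letter is.
"koze" begins with k-. The stems beginning with k- (kimnow → kimnowul, kipetud → kipetudul) add -ul.
The other patterns: stems beginning with r- or v- add ti- … -um around the stem; stems beginning with d- insert -ur- after the first vowel; stems beginning with f-, h- or w- add the prefix ha-.
So koze → kozeul.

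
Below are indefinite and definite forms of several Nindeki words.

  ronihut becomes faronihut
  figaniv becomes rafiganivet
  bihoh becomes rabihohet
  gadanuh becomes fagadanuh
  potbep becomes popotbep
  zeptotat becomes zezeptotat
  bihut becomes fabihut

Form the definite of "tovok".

ratovoket

"tovok" has last vowel 'o'. The one such stem in the data (bihoh → rabihohet) adds ra- … -et around the stem, so the same rule applies.
The other patterns: stems whose last vowel is 'a' or 'e' repeat the first consonant+vowel as a prefix; stems whose last vowel is 'u' add the prefix fa-.
So tovok → ratovoket.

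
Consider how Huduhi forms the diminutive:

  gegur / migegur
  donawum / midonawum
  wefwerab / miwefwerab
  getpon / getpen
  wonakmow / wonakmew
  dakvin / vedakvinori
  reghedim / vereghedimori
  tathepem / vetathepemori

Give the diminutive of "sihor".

getpon and dakvin both end in -n yet inflect differently (getpen, vedakvinori), so the final letter is not what conditions the rule; the last vowel is.
"sihor" has last vowel 'o'. The stems whose last vowel is 'o' (getpon → getpen, wonakmow → wonakmew) change the last vowel to 'e'.
The other patterns: stems whose last vowel is 'a' or 'u' add the prefix mi-; stems whose last vowel is 'e' or 'i' add ve- … -ori around the stem.
So sihor → siher.

siher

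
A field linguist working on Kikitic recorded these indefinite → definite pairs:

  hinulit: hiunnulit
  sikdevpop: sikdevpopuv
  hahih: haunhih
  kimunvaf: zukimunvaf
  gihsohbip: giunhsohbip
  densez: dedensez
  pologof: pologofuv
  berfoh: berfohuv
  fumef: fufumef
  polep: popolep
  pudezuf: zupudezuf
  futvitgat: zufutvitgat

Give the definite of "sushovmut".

sikdevpop and gihsohbip both end in -p yet inflect differently (sikdevpopuv, giunhsohbip), so the final letter is not what conditions the rule; the last vowel is.
"sushovmut" has last vowel 'u'. The one such stem in the data (pudezuf → zupudezuf) adds the prefix zu-, so the same rule applies.
So sushovmut → zusushovmut.

zusushovmut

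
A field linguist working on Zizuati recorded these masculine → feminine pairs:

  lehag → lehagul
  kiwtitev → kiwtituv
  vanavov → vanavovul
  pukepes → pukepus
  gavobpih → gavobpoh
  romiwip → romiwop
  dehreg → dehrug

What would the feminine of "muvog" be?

muvogul

kiwtitev and vanavov both end in -v yet inflect differently (kiwtituv, vanavovul), so the final letter is not what conditions the rule; the last vowel is.
"muvog" has last vowel 'o'. The one such stem in the data (vanavov → vanavovul) adds -ul, so the same rule applies.
So muvog → muvogul.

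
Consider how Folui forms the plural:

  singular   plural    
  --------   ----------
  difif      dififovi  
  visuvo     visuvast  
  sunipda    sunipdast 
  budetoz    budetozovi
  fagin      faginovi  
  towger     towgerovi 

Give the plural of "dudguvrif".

visuvo and budetoz both have last vowel 'o' yet inflect differently (visuvast, budetozovi), so the last vowel is not what conditions the rule; whether the stem ends in a vowel or a consonant is.
"dudguvrif" ends in a consonant. The stems ending in a consonant (budetoz → budetozovi, difif → dififovi, fagin → faginovi) add -ovi.
So dudguvrif → dudguvrifovi.

dudguvrifovi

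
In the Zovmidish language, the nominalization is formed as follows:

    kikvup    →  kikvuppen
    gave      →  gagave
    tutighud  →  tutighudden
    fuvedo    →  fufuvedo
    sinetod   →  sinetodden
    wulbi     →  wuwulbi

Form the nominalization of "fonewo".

fofonewo

sinetod and fuvedo both have last vowel 'o' yet inflect differently (sinetodden, fufuvedo), so the last vowel is not what conditions the rule; whether the stem ends in a vowel or a consonant is.
"fonewo" ends in a vowel. The stems ending in a vowel (wulbi → wuwulbi, gave → gagave, fuvedo → fufuvedo) repeat the first consonant+vowel as a prefix.
The other pattern: stems ending in a consonant double the final consonant and add -en.
So fonewo → fofonewo.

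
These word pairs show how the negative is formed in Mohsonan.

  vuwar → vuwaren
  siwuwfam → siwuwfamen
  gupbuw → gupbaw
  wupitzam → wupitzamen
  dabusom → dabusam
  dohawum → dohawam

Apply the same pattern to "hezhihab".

wupitzam and dabusom both end in -m yet inflect differently (wupitzamen, dabusam), so the final letter is not what conditions the rule; the last vowel is.
"hezhihab" has last vowel 'a'. The stems whose last vowel is 'a' (wupitzam → wupitzamen, vuwar → vuwaren, siwuwfam → siwuwfamen) add -en.
The other pattern: stems whose last vowel is 'o' or 'u' change the last vowel to 'a'.
So hezhihab → hezhihaben.

hezhihaben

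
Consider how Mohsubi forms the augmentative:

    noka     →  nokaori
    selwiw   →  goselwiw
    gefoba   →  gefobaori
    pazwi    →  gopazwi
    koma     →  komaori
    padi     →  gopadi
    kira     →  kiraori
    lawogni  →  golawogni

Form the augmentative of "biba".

kira and padi both have 2 vowels yet inflect differently (kiraori, gopadi), so the number of vowels is not what conditions the rule; the final letter is.
"biba" ends in -a. The stems ending in -a (kira → kiraori, gefoba → gefobaori, noka → nokaori) add -ori.
The other pattern: stems ending in -i or -w add the prefix go-.
So biba → bibaori.

bibaori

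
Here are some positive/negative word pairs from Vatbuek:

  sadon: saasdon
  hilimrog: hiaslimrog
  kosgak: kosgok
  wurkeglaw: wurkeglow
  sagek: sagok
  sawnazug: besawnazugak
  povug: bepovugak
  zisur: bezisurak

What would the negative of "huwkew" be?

hilimrog and sawnazug both end in -g yet inflect differently (hiaslimrog, besawnazugak), so the final letter is not what conditions the rule; the last vowel is.
"huwkew" has last vowel 'e'. The one such stem in the data (sagek → sagok) changes the last vowel to 'o' (as do kosgak, wurkeglaw), so the same rule applies.
The other patterns: stems whose last vowel is 'o' insert -as- after the first vowel; stems whose last vowel is 'u' add be- … -ak around the stem.
So huwkew → huwkow.

huwkow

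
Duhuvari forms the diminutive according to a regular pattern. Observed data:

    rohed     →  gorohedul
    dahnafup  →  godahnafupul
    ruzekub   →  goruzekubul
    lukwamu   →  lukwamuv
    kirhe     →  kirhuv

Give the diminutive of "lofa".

lofuv

"lofa" ends in a vowel. The stems ending in a vowel (lukwamu → lukwamuv, kirhe → kirhuv) drop the final letter and add -uv.
The other pattern: stems ending in a consonant add go- … -ul around the stem.
So lofa → lofuv.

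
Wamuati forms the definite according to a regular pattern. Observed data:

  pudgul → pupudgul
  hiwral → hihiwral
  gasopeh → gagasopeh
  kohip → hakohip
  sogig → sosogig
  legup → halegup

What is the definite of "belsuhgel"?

"belsuhgel" ends in -l. The stems ending in -l (hiwral → hihiwral, pudgul → pupudgul) repeat the first consonant+vowel as a prefix.
The other pattern: stems ending in -p add the prefix ha-.
So belsuhgel → bebelsuhgel.

bebelsuhgel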